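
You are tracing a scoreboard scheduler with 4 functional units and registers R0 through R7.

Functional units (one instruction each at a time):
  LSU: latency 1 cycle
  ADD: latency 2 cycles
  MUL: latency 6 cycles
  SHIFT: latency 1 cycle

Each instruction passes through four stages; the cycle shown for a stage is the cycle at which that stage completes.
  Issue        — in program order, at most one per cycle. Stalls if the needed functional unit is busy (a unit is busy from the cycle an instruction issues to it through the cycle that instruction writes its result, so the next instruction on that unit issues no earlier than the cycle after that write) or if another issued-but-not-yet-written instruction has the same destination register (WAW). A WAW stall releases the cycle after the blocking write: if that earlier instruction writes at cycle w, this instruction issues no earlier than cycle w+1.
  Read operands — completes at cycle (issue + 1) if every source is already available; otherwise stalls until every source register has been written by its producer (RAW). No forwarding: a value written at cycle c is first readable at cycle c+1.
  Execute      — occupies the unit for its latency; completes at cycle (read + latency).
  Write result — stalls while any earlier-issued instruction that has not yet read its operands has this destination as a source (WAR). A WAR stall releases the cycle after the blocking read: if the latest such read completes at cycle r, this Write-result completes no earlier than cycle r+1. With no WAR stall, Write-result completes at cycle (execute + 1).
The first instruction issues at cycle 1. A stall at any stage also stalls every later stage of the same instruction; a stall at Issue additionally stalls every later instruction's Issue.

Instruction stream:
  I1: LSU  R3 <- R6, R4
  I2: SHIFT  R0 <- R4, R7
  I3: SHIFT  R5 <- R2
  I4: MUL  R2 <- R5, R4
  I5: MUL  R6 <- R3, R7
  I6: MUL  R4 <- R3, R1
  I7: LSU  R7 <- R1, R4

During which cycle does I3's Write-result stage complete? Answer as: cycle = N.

[1] I1 issues→LSU
[2] I1 reads, I2 issues→SHIFT
[3] I1 exec-done, I2 reads
[4] I1 writes R3, I2 exec-done
[5] I2 writes R0
[6] I3 issues→SHIFT
[7] I3 reads, I4 issues→MUL
[8] I3 exec-done
[9] I3 writes R5
[10] I4 reads
[16] I4 exec-done
[17] I4 writes R2
[18] I5 issues→MUL
[19] I5 reads
[25] I5 exec-done
[26] I5 writes R6
[27] I6 issues→MUL
[28] I6 reads, I7 issues→LSU
[34] I6 exec-done
[35] I6 writes R4
[36] I7 reads
[37] I7 exec-done
[38] I7 writes R7

cycle = 9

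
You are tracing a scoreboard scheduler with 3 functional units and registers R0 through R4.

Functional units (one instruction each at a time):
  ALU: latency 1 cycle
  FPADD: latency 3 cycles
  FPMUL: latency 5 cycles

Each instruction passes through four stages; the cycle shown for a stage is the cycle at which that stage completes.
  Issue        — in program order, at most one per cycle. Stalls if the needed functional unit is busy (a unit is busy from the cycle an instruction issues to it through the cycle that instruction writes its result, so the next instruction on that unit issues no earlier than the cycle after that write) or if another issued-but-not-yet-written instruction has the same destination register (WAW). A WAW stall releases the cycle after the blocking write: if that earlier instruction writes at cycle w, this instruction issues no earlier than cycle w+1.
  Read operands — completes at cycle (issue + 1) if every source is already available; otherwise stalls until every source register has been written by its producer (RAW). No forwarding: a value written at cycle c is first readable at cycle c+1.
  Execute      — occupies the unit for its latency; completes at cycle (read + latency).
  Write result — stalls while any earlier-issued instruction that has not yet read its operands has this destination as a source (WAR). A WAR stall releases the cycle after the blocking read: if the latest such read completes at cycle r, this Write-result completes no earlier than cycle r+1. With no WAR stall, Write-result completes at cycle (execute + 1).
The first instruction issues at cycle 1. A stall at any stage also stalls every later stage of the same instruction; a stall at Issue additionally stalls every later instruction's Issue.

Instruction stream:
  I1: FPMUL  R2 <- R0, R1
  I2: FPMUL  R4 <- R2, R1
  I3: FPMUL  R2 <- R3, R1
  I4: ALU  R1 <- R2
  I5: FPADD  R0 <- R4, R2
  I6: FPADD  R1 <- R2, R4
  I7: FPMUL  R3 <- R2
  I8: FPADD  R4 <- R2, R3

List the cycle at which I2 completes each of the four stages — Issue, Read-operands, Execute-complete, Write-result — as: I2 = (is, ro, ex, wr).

I2 = (9, 10, 15, 16)

I1: IS=1 RO=2 EX=7 WR=8
I2: IS=9 RO=10 EX=15 WR=16  [struct: FPMUL busy until I1 writes@8]
I3: IS=17 RO=18 EX=23 WR=24  [struct: FPMUL busy until I2 writes@16]
I4: IS=18 RO=25 EX=26 WR=27  [RAW R2: wait I3 write@24]
I5: IS=19 RO=25 EX=28 WR=29  [RAW R2: wait I3 write@24]
I6: IS=30 RO=31 EX=34 WR=35  [struct: FPADD busy until I5 writes@29]
I7: IS=31 RO=32 EX=37 WR=38
I8: IS=36 RO=39 EX=42 WR=43  [struct: FPADD busy until I6 writes@35; RAW R3: wait I7 write@38]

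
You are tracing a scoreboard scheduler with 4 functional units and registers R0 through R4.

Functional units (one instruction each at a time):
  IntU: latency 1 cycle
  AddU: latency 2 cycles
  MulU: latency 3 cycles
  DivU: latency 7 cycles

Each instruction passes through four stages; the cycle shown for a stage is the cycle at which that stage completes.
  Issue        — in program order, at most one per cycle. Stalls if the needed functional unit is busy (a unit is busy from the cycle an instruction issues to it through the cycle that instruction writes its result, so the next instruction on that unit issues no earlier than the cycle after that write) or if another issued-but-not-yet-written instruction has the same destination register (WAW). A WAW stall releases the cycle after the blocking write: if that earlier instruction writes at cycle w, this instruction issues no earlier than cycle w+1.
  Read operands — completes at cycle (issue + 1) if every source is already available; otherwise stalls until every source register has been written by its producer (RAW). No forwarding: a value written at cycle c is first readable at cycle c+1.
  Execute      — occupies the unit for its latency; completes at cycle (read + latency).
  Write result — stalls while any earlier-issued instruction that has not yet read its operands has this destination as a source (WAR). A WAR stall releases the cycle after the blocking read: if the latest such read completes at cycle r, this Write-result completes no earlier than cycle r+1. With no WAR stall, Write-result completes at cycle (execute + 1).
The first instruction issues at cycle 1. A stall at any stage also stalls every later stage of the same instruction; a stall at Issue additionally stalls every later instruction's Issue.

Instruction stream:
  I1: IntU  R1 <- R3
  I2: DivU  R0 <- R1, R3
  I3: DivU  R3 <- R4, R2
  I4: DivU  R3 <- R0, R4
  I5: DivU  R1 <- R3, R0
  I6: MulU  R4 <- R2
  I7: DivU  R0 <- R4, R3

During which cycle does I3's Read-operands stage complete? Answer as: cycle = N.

cycle = 15

I1 -> (1, 2, 3, 4)
I2 -> (2, 5, 12, 13)  // RAW R1: wait I1 write@4
I3 -> (14, 15, 22, 23)  // struct: DivU busy until I2 writes@13
I4 -> (24, 25, 32, 33)  // struct: DivU busy until I3 writes@23
I5 -> (34, 35, 42, 43)  // struct: DivU busy until I4 writes@33
I6 -> (35, 36, 39, 40)
I7 -> (44, 45, 52, 53)  // struct: DivU busy until I5 writes@43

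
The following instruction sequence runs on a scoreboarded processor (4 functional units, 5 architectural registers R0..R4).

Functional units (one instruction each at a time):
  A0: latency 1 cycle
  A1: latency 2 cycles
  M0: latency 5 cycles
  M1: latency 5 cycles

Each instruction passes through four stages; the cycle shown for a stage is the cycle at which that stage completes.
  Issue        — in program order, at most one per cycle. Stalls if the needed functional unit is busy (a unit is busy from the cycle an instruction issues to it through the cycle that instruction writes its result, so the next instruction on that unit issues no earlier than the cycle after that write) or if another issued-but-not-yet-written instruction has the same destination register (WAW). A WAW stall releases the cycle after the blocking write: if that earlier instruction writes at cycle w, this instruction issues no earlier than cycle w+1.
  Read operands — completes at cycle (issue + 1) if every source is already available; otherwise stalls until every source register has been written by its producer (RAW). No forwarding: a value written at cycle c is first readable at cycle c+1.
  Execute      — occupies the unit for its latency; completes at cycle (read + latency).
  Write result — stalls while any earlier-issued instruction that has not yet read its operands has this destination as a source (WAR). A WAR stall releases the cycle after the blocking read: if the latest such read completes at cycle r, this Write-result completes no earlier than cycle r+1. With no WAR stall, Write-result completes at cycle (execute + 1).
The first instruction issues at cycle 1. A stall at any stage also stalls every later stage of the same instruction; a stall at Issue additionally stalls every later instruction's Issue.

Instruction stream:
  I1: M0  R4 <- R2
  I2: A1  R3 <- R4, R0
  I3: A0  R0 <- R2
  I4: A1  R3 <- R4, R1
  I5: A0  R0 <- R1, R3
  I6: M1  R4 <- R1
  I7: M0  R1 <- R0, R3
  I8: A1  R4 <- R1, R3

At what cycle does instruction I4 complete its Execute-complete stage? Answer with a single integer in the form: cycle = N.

cycle = 16

cycle 1: I1→M0
cycle 2: I1 RO; I2→A1
cycle 3: I3→A0
cycle 4: I3 RO
cycle 5: I3 EX
cycle 7: I1 EX
cycle 8: I1 WR R4
cycle 9: I2 RO
cycle 10: I3 WR R0
cycle 11: I2 EX
cycle 12: I2 WR R3
cycle 13: I4→A1
cycle 14: I4 RO; I5→A0
cycle 15: I6→M1
cycle 16: I4 EX; I6 RO; I7→M0
cycle 17: I4 WR R3
cycle 18: I5 RO
cycle 19: I5 EX
cycle 20: I5 WR R0
cycle 21: I6 EX; I7 RO
cycle 22: I6 WR R4
cycle 23: I8→A1
cycle 26: I7 EX
cycle 27: I7 WR R1
cycle 28: I8 RO
cycle 30: I8 EX
cycle 31: I8 WR R4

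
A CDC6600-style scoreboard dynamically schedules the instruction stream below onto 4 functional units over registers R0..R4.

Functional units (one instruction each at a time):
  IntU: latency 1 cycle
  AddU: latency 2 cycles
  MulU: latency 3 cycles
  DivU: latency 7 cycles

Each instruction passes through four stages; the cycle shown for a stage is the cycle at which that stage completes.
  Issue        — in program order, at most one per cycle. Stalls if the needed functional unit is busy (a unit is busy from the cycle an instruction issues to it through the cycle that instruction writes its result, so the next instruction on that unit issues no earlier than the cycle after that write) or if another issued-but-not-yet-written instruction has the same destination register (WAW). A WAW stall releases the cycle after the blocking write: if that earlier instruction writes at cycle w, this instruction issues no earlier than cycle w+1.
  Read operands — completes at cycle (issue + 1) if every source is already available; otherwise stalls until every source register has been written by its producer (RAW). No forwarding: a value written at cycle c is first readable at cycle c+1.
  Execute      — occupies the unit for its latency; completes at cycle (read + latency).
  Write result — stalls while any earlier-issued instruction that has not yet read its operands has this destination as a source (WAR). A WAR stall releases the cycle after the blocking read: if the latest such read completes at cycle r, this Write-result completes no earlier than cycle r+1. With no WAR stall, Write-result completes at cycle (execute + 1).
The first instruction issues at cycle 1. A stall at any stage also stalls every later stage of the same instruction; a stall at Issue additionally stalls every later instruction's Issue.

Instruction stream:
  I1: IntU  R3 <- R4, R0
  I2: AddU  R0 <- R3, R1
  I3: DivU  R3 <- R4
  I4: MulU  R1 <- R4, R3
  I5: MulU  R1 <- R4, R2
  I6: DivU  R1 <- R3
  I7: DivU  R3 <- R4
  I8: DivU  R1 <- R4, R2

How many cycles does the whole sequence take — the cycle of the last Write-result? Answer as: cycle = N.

t=1  I1 issues→IntU
t=2  I1 reads · I2 issues→AddU
t=3  I1 exec-done
t=4  I1 writes R3
t=5  I2 reads · I3 issues→DivU
t=6  I3 reads · I4 issues→MulU
t=7  I2 exec-done
t=8  I2 writes R0
t=13  I3 exec-done
t=14  I3 writes R3
t=15  I4 reads
t=18  I4 exec-done
t=19  I4 writes R1
t=20  I5 issues→MulU
t=21  I5 reads
t=24  I5 exec-done
t=25  I5 writes R1
t=26  I6 issues→DivU
t=27  I6 reads
t=34  I6 exec-done
t=35  I6 writes R1
t=36  I7 issues→DivU
t=37  I7 reads
t=44  I7 exec-done
t=45  I7 writes R3
t=46  I8 issues→DivU
t=47  I8 reads
t=54  I8 exec-done
t=55  I8 writes R1

cycle = 55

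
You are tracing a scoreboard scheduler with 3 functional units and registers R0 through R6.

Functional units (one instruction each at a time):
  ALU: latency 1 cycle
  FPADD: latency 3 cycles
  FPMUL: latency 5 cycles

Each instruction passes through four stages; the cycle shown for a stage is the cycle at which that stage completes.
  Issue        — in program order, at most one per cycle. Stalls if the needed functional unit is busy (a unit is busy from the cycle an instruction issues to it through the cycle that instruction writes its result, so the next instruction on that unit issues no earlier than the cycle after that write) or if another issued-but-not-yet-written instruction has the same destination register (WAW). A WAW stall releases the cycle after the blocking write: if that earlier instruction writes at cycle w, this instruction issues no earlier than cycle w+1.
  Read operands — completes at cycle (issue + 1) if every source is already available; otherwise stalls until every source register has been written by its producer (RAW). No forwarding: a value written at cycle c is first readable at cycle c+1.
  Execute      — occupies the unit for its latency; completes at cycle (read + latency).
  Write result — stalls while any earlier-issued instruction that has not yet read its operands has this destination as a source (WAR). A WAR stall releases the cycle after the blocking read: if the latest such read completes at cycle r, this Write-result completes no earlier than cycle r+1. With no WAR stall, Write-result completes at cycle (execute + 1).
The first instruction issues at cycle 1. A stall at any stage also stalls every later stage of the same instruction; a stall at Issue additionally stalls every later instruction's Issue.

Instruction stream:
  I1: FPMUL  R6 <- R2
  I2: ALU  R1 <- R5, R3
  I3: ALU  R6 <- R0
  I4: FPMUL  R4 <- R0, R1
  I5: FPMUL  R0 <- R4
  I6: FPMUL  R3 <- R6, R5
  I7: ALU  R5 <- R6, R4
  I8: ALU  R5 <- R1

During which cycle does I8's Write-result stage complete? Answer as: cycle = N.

[1] I1 dispatched to FPMUL
[2] I1 operands ready; I2 dispatched to ALU
[3] I2 operands ready
[4] I2 complete
[5] R1←I2
[7] I1 complete
[8] R6←I1
[9] I3 dispatched to ALU
[10] I3 operands ready; I4 dispatched to FPMUL
[11] I3 complete; I4 operands ready
[12] R6←I3
[16] I4 complete
[17] R4←I4
[18] I5 dispatched to FPMUL
[19] I5 operands ready
[24] I5 complete
[25] R0←I5
[26] I6 dispatched to FPMUL
[27] I6 operands ready; I7 dispatched to ALU
[28] I7 operands ready
[29] I7 complete
[30] R5←I7
[31] I8 dispatched to ALU
[32] I6 complete; I8 operands ready
[33] R3←I6; I8 complete
[34] R5←I8

cycle = 34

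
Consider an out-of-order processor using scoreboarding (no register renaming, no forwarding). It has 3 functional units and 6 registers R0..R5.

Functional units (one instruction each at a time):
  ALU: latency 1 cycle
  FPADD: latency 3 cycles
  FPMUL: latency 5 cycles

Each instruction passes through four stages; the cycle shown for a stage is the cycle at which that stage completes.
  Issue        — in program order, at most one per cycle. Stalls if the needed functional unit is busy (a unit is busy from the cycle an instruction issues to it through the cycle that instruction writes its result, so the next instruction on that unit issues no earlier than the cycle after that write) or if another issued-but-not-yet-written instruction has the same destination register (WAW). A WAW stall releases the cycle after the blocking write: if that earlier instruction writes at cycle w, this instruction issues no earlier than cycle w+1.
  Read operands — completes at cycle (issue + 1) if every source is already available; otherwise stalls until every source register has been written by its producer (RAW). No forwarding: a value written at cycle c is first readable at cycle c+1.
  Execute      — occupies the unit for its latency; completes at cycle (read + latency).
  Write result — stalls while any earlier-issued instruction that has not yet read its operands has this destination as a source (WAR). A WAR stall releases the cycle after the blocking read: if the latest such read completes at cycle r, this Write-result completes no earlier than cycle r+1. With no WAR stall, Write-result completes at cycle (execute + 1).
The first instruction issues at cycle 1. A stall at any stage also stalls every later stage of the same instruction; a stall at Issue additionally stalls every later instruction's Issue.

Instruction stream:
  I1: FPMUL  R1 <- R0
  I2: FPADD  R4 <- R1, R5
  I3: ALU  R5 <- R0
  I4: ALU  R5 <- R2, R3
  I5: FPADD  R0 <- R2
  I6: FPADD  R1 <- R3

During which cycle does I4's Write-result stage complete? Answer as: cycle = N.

cycle = 14

cycle 1: issue I1 (FPMUL)
cycle 2: I1 read-ops · issue I2 (FPADD)
cycle 3: issue I3 (ALU)
cycle 4: I3 read-ops
cycle 5: I3 finished on ALU
cycle 7: I1 finished on FPMUL
cycle 8: I1→R1
cycle 9: I2 read-ops
cycle 10: I3→R5
cycle 11: issue I4 (ALU)
cycle 12: I2 finished on FPADD · I4 read-ops
cycle 13: I2→R4 · I4 finished on ALU
cycle 14: I4→R5 · issue I5 (FPADD)
cycle 15: I5 read-ops
cycle 18: I5 finished on FPADD
cycle 19: I5→R0
cycle 20: issue I6 (FPADD)
cycle 21: I6 read-ops
cycle 24: I6 finished on FPADD
cycle 25: I6→R1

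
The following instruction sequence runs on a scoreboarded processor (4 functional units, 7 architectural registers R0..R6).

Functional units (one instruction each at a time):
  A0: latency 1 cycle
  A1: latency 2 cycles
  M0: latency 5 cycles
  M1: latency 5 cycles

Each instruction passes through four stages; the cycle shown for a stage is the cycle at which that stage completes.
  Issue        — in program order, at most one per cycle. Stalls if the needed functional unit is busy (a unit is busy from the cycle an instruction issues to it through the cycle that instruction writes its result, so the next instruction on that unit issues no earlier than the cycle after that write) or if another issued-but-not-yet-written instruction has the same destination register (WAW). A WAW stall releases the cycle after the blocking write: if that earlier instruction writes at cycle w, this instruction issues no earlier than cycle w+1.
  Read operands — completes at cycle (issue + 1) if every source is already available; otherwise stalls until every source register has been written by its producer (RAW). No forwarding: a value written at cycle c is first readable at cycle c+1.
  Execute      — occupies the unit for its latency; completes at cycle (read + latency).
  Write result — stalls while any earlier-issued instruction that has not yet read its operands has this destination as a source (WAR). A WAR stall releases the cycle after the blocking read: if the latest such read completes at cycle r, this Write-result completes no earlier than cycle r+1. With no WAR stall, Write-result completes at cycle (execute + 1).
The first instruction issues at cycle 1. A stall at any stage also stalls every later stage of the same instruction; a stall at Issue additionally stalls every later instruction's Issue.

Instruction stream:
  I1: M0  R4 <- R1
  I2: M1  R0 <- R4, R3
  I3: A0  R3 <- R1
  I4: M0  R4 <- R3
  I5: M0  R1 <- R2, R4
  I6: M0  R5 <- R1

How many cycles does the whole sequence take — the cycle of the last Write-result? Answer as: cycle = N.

c1: I1→M0
c2: I1 RO, I2→M1
c3: I3→A0
c4: I3 RO
c5: I3 EX
c7: I1 EX
c8: I1 WR R4
c9: I2 RO, I4→M0
c10: I3 WR R3
c11: I4 RO
c14: I2 EX
c15: I2 WR R0
c16: I4 EX
c17: I4 WR R4
c18: I5→M0
c19: I5 RO
c24: I5 EX
c25: I5 WR R1
c26: I6→M0
c27: I6 RO
c32: I6 EX
c33: I6 WR R5

cycle = 33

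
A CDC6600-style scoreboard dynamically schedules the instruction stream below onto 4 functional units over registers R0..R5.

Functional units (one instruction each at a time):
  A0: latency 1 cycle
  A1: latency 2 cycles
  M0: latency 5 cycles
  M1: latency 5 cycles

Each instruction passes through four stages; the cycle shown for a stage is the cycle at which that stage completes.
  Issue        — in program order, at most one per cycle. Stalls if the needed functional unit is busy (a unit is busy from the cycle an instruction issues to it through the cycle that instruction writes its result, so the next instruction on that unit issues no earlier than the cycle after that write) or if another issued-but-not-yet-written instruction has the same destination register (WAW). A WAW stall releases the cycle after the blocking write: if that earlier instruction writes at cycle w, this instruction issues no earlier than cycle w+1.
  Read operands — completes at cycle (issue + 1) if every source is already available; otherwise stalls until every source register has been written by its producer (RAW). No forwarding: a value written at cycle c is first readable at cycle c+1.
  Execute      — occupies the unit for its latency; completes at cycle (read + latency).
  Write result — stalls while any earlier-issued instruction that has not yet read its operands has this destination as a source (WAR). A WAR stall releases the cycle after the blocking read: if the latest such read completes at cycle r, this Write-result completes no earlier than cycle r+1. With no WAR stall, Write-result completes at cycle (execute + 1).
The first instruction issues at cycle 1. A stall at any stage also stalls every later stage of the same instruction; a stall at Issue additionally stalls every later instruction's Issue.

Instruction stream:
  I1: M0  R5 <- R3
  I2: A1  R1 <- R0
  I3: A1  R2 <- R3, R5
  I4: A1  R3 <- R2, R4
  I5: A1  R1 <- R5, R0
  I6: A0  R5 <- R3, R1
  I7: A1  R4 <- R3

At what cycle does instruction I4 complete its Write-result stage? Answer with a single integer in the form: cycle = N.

t=1  I1 issues→M0
t=2  I1 reads, I2 issues→A1
t=3  I2 reads
t=5  I2 exec-done
t=6  I2 writes R1
t=7  I1 exec-done, I3 issues→A1
t=8  I1 writes R5
t=9  I3 reads
t=11  I3 exec-done
t=12  I3 writes R2
t=13  I4 issues→A1
t=14  I4 reads
t=16  I4 exec-done
t=17  I4 writes R3
t=18  I5 issues→A1
t=19  I5 reads, I6 issues→A0
t=21  I5 exec-done
t=22  I5 writes R1
t=23  I6 reads, I7 issues→A1
t=24  I6 exec-done, I7 reads
t=25  I6 writes R5
t=26  I7 exec-done
t=27  I7 writes R4

cycle = 17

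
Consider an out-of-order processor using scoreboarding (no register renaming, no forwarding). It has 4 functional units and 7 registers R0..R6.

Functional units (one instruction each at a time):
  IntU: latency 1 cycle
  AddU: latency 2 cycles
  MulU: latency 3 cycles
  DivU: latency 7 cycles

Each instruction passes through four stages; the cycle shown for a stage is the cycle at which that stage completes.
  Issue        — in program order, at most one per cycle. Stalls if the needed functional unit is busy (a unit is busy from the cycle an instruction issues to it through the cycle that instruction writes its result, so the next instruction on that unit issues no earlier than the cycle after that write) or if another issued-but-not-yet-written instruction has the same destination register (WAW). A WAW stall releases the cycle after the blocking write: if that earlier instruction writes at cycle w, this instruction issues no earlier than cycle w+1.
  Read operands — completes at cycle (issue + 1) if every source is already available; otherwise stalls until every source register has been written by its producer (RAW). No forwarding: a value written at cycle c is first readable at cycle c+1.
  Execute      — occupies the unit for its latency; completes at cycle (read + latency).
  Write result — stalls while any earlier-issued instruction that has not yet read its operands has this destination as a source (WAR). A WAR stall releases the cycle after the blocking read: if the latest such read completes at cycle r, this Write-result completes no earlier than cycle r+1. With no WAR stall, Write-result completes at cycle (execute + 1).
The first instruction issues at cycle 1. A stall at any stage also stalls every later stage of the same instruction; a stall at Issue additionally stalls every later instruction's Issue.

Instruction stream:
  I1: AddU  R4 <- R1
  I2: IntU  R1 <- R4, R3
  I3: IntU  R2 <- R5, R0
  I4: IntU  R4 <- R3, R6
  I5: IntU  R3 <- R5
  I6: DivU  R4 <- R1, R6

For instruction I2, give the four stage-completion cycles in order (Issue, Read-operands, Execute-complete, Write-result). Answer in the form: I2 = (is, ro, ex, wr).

  I1 | 1 | 2 | 4 | 5
  I2 | 2 | 6 | 7 | 8   RAW R4: wait I1 write@5
  I3 | 9 | 10 | 11 | 12   struct: IntU busy until I2 writes@8
  I4 | 13 | 14 | 15 | 16   struct: IntU busy until I3 writes@12
  I5 | 17 | 18 | 19 | 20   struct: IntU busy until I4 writes@16
  I6 | 18 | 19 | 26 | 27

I2 = (2, 6, 7, 8)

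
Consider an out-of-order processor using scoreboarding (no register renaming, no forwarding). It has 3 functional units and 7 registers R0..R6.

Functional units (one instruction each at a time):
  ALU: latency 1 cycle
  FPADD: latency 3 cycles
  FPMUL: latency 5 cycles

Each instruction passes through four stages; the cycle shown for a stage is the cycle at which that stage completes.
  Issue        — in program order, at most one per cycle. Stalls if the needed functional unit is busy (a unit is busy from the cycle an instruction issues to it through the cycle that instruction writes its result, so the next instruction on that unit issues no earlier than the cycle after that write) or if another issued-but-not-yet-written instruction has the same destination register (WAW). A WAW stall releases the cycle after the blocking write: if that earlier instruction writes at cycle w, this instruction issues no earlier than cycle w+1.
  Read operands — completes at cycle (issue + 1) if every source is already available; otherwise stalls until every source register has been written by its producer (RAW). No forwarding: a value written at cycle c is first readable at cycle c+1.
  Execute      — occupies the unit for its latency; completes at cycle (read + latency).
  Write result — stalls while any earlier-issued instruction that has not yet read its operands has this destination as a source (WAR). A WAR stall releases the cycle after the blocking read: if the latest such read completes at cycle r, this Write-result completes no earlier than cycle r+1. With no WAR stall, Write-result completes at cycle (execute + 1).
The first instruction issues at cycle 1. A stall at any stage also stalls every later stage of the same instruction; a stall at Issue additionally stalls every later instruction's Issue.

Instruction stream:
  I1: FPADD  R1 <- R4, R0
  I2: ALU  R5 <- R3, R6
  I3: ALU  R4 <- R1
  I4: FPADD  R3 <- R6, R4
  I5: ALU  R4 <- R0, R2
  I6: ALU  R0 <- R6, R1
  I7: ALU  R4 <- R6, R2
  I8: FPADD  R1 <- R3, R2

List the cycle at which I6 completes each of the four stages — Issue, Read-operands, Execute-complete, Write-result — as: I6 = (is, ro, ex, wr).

I1  is:1  ro:2  ex:5  wr:6
I2  is:2  ro:3  ex:4  wr:5
I3  is:6  ro:7  ex:8  wr:9  — struct: ALU busy until I2 writes@5
I4  is:7  ro:10  ex:13  wr:14  — RAW R4: wait I3 write@9
I5  is:10  ro:11  ex:12  wr:13  — struct: ALU busy until I3 writes@9
I6  is:14  ro:15  ex:16  wr:17  — struct: ALU busy until I5 writes@13
I7  is:18  ro:19  ex:20  wr:21  — struct: ALU busy until I6 writes@17
I8  is:19  ro:20  ex:23  wr:24

I6 = (14, 15, 16, 17)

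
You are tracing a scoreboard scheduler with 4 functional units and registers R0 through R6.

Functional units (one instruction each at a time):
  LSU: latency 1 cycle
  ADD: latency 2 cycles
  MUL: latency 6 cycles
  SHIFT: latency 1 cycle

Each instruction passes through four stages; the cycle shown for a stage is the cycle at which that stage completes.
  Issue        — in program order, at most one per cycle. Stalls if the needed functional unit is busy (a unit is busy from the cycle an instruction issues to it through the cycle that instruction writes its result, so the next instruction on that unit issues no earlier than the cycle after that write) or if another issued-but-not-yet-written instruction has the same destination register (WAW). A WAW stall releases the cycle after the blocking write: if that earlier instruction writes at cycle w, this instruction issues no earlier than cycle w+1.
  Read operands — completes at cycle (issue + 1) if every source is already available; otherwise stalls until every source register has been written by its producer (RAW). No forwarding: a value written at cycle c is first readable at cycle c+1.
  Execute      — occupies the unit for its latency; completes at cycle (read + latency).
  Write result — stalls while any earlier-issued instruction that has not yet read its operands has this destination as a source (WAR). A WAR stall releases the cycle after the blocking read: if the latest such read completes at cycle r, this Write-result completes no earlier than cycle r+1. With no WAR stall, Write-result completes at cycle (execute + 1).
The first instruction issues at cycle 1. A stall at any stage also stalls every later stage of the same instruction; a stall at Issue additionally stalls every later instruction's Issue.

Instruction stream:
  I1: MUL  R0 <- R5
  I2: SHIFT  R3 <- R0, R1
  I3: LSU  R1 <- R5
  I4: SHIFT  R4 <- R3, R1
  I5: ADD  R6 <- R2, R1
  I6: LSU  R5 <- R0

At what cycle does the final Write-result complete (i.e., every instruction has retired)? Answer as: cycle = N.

[I1] 1/2/8/9
[I2] 2/10/11/12  (RAW R0: wait I1 write@9)
[I3] 3/4/5/11  (WAR R1: wait I2 read@10)
[I4] 13/14/15/16  (struct: SHIFT busy until I2 writes@12)
[I5] 14/15/17/18
[I6] 15/16/17/18

cycle = 18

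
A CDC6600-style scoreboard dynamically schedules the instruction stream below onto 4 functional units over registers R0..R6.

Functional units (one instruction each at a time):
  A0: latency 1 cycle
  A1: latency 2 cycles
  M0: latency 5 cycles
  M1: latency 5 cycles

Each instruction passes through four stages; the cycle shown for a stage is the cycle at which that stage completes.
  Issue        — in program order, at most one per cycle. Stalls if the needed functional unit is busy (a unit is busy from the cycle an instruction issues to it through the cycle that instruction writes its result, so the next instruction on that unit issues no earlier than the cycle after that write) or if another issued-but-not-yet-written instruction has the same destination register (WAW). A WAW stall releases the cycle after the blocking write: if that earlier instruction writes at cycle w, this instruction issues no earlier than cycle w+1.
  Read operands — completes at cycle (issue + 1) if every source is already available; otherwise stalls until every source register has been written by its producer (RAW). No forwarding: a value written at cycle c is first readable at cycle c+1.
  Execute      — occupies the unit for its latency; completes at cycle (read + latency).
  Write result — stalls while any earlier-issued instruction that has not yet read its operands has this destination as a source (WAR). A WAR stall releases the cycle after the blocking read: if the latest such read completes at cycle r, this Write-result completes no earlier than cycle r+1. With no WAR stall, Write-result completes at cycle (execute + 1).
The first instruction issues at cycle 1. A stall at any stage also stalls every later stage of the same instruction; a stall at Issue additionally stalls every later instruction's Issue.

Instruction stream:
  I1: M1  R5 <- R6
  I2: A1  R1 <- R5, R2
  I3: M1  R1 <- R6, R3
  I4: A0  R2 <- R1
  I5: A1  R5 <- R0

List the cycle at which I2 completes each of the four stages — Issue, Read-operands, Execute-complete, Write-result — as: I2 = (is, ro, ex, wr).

t=1  I1→M1
t=2  I1 RO, I2→A1
t=7  I1 EX
t=8  I1 WR R5
t=9  I2 RO
t=11  I2 EX
t=12  I2 WR R1
t=13  I3→M1
t=14  I3 RO, I4→A0
t=15  I5→A1
t=16  I5 RO
t=18  I5 EX
t=19  I3 EX, I5 WR R5
t=20  I3 WR R1
t=21  I4 RO
t=22  I4 EX
t=23  I4 WR R2

I2 = (2, 9, 11, 12)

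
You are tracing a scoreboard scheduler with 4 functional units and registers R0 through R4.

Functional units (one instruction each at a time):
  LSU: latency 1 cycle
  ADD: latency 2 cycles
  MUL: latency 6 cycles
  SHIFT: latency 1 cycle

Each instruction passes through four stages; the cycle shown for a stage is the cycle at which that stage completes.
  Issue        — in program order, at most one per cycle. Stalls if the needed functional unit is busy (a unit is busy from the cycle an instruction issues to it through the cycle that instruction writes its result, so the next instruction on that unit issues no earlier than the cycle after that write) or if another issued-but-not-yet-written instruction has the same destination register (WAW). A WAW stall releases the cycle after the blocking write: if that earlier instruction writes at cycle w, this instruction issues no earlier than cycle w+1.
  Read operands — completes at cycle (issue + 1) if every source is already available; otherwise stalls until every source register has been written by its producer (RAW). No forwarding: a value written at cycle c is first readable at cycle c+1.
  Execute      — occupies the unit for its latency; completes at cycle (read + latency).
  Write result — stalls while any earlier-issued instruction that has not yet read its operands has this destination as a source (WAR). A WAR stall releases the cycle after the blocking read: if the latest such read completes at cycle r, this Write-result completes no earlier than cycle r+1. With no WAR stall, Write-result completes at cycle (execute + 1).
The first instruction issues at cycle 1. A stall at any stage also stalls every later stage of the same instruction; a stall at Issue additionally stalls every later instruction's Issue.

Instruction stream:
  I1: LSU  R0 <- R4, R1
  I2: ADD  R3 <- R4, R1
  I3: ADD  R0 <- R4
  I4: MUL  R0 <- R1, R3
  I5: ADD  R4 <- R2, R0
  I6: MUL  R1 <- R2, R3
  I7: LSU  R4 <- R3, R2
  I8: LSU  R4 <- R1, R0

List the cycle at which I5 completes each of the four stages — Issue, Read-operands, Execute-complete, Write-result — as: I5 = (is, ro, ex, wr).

c1: issue I1 (LSU)
c2: I1 read-ops; issue I2 (ADD)
c3: I1 finished on LSU; I2 read-ops
c4: I1→R0
c5: I2 finished on ADD
c6: I2→R3
c7: issue I3 (ADD)
c8: I3 read-ops
c10: I3 finished on ADD
c11: I3→R0
c12: issue I4 (MUL)
c13: I4 read-ops; issue I5 (ADD)
c19: I4 finished on MUL
c20: I4→R0
c21: I5 read-ops; issue I6 (MUL)
c22: I6 read-ops
c23: I5 finished on ADD
c24: I5→R4
c25: issue I7 (LSU)
c26: I7 read-ops
c27: I7 finished on LSU
c28: I6 finished on MUL; I7→R4
c29: I6→R1; issue I8 (LSU)
c30: I8 read-ops
c31: I8 finished on LSU
c32: I8→R4

I5 = (13, 21, 23, 24)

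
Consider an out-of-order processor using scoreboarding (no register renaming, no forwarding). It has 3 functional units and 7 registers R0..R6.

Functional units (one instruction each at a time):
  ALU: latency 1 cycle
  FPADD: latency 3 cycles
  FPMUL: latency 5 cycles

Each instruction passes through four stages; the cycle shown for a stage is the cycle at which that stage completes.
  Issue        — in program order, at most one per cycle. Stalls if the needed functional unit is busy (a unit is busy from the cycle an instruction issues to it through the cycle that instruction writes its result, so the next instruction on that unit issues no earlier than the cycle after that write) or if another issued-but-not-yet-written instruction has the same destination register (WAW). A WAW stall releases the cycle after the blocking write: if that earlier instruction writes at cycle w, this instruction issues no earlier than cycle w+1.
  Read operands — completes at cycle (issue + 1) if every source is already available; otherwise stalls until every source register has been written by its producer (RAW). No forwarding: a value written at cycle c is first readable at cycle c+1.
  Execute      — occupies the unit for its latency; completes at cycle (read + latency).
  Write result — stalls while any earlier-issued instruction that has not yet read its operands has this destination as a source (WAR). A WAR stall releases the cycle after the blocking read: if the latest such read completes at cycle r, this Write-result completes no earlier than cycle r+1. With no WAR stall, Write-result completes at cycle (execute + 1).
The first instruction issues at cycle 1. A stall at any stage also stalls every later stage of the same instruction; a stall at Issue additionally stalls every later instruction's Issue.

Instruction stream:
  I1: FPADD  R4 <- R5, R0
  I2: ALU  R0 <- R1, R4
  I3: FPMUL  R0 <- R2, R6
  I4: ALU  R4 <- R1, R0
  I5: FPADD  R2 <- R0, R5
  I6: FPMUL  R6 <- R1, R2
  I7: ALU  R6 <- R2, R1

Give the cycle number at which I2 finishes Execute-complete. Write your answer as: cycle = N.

cycle = 8

I1  is:1  ro:2  ex:5  wr:6
I2  is:2  ro:7  ex:8  wr:9  — RAW R4: wait I1 write@6
I3  is:10  ro:11  ex:16  wr:17  — WAW R0: wait I2 write@9
I4  is:11  ro:18  ex:19  wr:20  — RAW R0: wait I3 write@17
I5  is:12  ro:18  ex:21  wr:22  — RAW R0: wait I3 write@17
I6  is:18  ro:23  ex:28  wr:29  — struct: FPMUL busy until I3 writes@17, RAW R2: wait I5 write@22
I7  is:30  ro:31  ex:32  wr:33  — WAW R6: wait I6 write@29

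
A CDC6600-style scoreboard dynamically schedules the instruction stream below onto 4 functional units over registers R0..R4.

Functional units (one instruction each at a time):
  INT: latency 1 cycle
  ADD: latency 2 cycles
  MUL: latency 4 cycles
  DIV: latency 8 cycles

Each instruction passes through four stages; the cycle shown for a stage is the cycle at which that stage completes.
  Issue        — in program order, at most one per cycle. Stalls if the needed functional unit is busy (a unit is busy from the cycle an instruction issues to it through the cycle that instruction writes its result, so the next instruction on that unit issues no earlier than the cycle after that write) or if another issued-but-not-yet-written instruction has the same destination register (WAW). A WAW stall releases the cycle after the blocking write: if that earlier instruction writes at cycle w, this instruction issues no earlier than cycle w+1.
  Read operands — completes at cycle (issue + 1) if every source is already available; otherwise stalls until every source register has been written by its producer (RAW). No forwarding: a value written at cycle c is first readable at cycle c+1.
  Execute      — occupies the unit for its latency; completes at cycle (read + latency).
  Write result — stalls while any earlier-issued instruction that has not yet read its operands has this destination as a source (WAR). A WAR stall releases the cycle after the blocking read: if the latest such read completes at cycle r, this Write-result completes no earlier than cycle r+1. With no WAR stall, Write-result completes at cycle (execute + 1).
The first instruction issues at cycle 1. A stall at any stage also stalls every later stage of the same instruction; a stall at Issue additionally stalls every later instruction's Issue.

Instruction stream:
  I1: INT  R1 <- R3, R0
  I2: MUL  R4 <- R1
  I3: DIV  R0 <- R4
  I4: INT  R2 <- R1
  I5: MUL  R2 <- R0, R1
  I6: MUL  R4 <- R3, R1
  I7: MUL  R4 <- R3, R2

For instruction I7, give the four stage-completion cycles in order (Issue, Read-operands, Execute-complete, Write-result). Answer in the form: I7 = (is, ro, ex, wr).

I7 = (34, 35, 39, 40)

[1] I1→INT
[2] I1 RO | I2→MUL
[3] I1 EX | I3→DIV
[4] I1 WR R1
[5] I2 RO | I4→INT
[6] I4 RO
[7] I4 EX
[8] I4 WR R2
[9] I2 EX
[10] I2 WR R4
[11] I3 RO | I5→MUL
[19] I3 EX
[20] I3 WR R0
[21] I5 RO
[25] I5 EX
[26] I5 WR R2
[27] I6→MUL
[28] I6 RO
[32] I6 EX
[33] I6 WR R4
[34] I7→MUL
[35] I7 RO
[39] I7 EX
[40] I7 WR R4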